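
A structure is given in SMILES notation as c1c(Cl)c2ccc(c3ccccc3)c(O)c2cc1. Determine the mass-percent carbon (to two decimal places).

75.45%

Atom tally by fragment:
  naphthalene ring system core → C:10 H:8
  (− 3 ring H displaced by substituents)
  + Cl → Cl:1
  + C6H5 → C:6 H:5
  + OH → O:1 H:1
Element totals:
  C: 16
  H: 11
  Cl: 1
  O: 1
Molecular formula: C16H11ClO.
Molar mass = 254.713 g/mol.
Mass from C: 16 × 12.011 = 192.176 g/mol.
%C = 192.176 / 254.713 × 100 = 75.45%.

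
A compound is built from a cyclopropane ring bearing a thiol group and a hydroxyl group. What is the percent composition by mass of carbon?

Atom tally by fragment:
  cyclopropane ring core → C:3 H:6
  (− 2 ring H displaced by substituents)
  + SH → S:1 H:1
  + OH → O:1 H:1
Element totals:
  C: 3
  H: 6
  O: 1
  S: 1
Molecular formula: C3H6OS.
Molar mass = 90.140 g/mol.
Mass from C: 3 × 12.011 = 36.033 g/mol.
%C = 36.033 / 90.140 × 100 = 39.97%.

39.97%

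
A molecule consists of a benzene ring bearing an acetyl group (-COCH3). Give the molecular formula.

C8H8O

Atom tally by fragment:
  benzene ring core → C:6 H:6
  (− 1 ring H displaced by substituents)
  + COCH3 → C:2 H:3 O:1
Element totals:
  C: 8
  H: 8
  O: 1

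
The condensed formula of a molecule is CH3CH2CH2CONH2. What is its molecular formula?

Element totals:
  C: 4
  H: 9
  N: 1
  O: 1

C4H9NO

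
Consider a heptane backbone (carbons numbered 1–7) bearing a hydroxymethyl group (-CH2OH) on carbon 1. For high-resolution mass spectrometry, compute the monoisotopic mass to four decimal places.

130.1358

Atom tally by fragment:
  HOCH2CH2 → C:2 H:5 O:1
  CH2 → C:1 H:2
  CH2 → C:1 H:2
  CH2 → C:1 H:2
  CH2 → C:1 H:2
  CH2 → C:1 H:2
  CH3 → C:1 H:3
Element totals:
  C: 8
  H: 18
  O: 1
Molecular formula: C8H18O.
  M = 8(12.0) + 18(1.007825) + 15.994915
    = 96.000000 + 18.140850 + 15.994915 = 130.135765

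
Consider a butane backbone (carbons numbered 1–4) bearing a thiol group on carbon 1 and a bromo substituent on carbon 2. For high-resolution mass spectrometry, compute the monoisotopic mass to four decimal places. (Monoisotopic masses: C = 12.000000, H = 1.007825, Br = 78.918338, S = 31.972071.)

167.9608

Atom tally by fragment:
  HSCH2 → C:1 H:3 S:1
  CH(Br) → C:1 H:1 Br:1
  CH2 → C:1 H:2
  CH3 → C:1 H:3
Element totals:
  C: 4
  H: 9
  Br: 1
  S: 1
Molecular formula: C4H9BrS.
  M = 4(12.0) + 9(1.007825) + 78.918338 + 31.972071
    = 48.000000 + 9.070425 + 78.918338 + 31.972071 = 167.960834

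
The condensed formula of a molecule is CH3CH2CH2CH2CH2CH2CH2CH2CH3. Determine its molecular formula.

Element totals:
  C: 9
  H: 20

C9H20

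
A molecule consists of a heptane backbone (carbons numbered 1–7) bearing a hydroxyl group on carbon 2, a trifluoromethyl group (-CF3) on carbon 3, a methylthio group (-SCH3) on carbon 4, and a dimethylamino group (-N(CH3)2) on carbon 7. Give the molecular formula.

Atom tally by fragment:
  CH3 → C:1 H:3
  CH(OH) → C:1 H:2 O:1
  CH(CF3) → C:2 H:1 F:3
  CH(SCH3) → C:2 H:4 S:1
  CH2 → C:1 H:2
  CH2 → C:1 H:2
  CH2N(CH3)2 → C:3 H:8 N:1
Element totals:
  C: 11
  H: 22
  F: 3
  N: 1
  O: 1
  S: 1

C11H22F3NOS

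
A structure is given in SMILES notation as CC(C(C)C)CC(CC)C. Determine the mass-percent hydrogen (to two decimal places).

Atom tally by fragment:
  CH3 → C:1 H:3
  CH(CH(CH3)2) → C:4 H:8
  CH2 → C:1 H:2
  CH(C2H5) → C:3 H:6
  CH3 → C:1 H:3
Element totals:
  C: 10
  H: 22
Molecular formula: C10H22.
Molar mass = 142.286 g/mol.
Mass from H: 22 × 1.008 = 22.176 g/mol.
%H = 22.176 / 142.286 × 100 = 15.59%.

15.59%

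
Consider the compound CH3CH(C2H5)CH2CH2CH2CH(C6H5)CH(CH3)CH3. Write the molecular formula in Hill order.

C17H28

Atom tally by fragment:
  CH3 → C:1 H:3
  CH(C2H5) → C:3 H:6
  CH2 → C:1 H:2
  CH2 → C:1 H:2
  CH2 → C:1 H:2
  CH(C6H5) → C:7 H:6
  CH(CH3) → C:2 H:4
  CH3 → C:1 H:3
Element totals:
  C: 17
  H: 28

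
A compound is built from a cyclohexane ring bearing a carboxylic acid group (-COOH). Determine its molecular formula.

Atom tally by fragment:
  cyclohexane ring core → C:6 H:12
  (− 1 ring H displaced by substituents)
  + COOH → C:1 H:1 O:2
Element totals:
  C: 7
  H: 12
  O: 2

C7H12O2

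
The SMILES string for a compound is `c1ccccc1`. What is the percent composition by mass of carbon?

92.26%

Atom tally by fragment:
  benzene ring core → C:6 H:6
Element totals:
  C: 6
  H: 6
Molecular formula: C6H6.
Molar mass = 78.114 g/mol.
Mass from C: 6 × 12.011 = 72.066 g/mol.
%C = 72.066 / 78.114 × 100 = 92.26%.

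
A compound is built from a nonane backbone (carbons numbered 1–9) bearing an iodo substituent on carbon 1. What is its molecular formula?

Atom tally by fragment:
  ICH2 → C:1 H:2 I:1
  CH2 → C:1 H:2
  CH2 → C:1 H:2
  CH2 → C:1 H:2
  CH2 → C:1 H:2
  CH2 → C:1 H:2
  CH2 → C:1 H:2
  CH2 → C:1 H:2
  CH3 → C:1 H:3
Element totals:
  C: 9
  H: 19
  I: 1

C9H19I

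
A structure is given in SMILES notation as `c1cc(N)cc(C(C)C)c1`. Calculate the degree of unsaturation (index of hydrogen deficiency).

4

Atom tally by fragment:
  benzene ring core → C:6 H:6
  (− 2 ring H displaced by substituents)
  + NH2 → N:1 H:2
  + CH(CH3)2 → C:3 H:7
Element totals:
  C: 9
  H: 13
  N: 1
Molecular formula: C9H13N.
DoU = (2C + 2 + N − H − X) / 2 = (2·9 + 2 + 1 − 13 − 0) / 2 = 4.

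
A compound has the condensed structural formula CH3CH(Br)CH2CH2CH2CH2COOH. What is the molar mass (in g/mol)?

209.08 g/mol

Element totals:
  C: 7
  H: 13
  Br: 1
  O: 2
Molecular formula: C7H13BrO2.
  M = 7(12.011) + 13(1.008) + 79.904 + 2(15.999)
    = 84.077 + 13.104 + 79.904 + 31.998 = 209.083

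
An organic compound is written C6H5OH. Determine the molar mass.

Element totals:
  C: 6
  H: 6
  O: 1
Molecular formula: C6H6O.
  M = 6(12.011) + 6(1.008) + 15.999
    = 72.066 + 6.048 + 15.999 = 94.113

94.11 g/mol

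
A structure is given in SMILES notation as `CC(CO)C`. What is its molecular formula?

C4H10O

Atom tally by fragment:
  CH3 → C:1 H:3
  CH(CH2OH) → C:2 H:4 O:1
  CH3 → C:1 H:3
Element totals:
  C: 4
  H: 10
  O: 1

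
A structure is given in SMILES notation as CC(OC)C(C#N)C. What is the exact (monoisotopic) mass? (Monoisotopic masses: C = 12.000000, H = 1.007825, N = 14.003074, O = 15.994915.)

Atom tally by fragment:
  CH3 → C:1 H:3
  CH(OCH3) → C:2 H:4 O:1
  CH(CN) → C:2 H:1 N:1
  CH3 → C:1 H:3
Element totals:
  C: 6
  H: 11
  N: 1
  O: 1
Molecular formula: C6H11NO.
  M = 6(12.0) + 11(1.007825) + 14.003074 + 15.994915
    = 72.000000 + 11.086075 + 14.003074 + 15.994915 = 113.084064

113.0841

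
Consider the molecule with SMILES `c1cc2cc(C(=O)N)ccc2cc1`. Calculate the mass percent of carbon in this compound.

Atom tally by fragment:
  naphthalene ring system core → C:10 H:8
  (− 1 ring H displaced by substituents)
  + CONH2 → C:1 H:2 O:1 N:1
Element totals:
  C: 11
  H: 9
  N: 1
  O: 1
Molecular formula: C11H9NO.
Molar mass = 171.199 g/mol.
Mass from C: 11 × 12.011 = 132.121 g/mol.
%C = 132.121 / 171.199 × 100 = 77.17%.

77.17%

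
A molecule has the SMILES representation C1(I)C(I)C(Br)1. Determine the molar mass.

Atom tally by fragment:
  cyclopropane ring core → C:3 H:6
  (− 3 ring H displaced by substituents)
  + I → I:1
  + I → I:1
  + Br → Br:1
Element totals:
  C: 3
  H: 3
  Br: 1
  I: 2
Molecular formula: C3H3BrI2.
  M = 3(12.011) + 3(1.008) + 79.904 + 2(126.904)
    = 36.033 + 3.024 + 79.904 + 253.808 = 372.769

372.77 g/mol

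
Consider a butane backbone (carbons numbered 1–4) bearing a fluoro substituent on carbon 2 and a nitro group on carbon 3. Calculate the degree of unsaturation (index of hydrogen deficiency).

1

Atom tally by fragment:
  CH3 → C:1 H:3
  CH(F) → C:1 H:1 F:1
  CH(NO2) → C:1 H:1 N:1 O:2
  CH3 → C:1 H:3
Element totals:
  C: 4
  H: 8
  F: 1
  N: 1
  O: 2
Molecular formula: C4H8FNO2.
DoU = (2C + 2 + N − H − X) / 2 = (2·4 + 2 + 1 − 8 − 1) / 2 = 1.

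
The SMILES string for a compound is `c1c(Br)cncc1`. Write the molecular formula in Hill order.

Atom tally by fragment:
  pyridine ring core → C:5 H:5 N:1
  (− 1 ring H displaced by substituents)
  + Br → Br:1
Element totals:
  C: 5
  H: 4
  Br: 1
  N: 1

C5H4BrN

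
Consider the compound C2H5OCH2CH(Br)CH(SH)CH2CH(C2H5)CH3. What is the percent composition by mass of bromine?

29.68%

Element totals:
  C: 10
  H: 21
  Br: 1
  O: 1
  S: 1
Molecular formula: C10H21BrOS.
Molar mass = 269.241 g/mol.
Mass from Br: 1 × 79.904 = 79.904 g/mol.
%Br = 79.904 / 269.241 × 100 = 29.68%.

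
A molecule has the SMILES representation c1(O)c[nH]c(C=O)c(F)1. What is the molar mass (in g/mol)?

Atom tally by fragment:
  pyrrole ring core → C:4 H:5 N:1
  (− 3 ring H displaced by substituents)
  + OH → O:1 H:1
  + CHO → C:1 H:1 O:1
  + F → F:1
Element totals:
  C: 5
  H: 4
  F: 1
  N: 1
  O: 2
Molecular formula: C5H4FNO2.
  M = 5(12.011) + 4(1.008) + 18.998 + 14.007 + 2(15.999)
    = 60.055 + 4.032 + 18.998 + 14.007 + 31.998 = 129.090

129.09 g/mol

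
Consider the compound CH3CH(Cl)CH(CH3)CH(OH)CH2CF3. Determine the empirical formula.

Atom tally by fragment:
  CH3 → C:1 H:3
  CH(Cl) → C:1 H:1 Cl:1
  CH(CH3) → C:2 H:4
  CH(OH) → C:1 H:2 O:1
  CH2CF3 → C:2 H:2 F:3
Element totals:
  C: 7
  H: 12
  Cl: 1
  F: 3
  O: 1
Molecular formula: C7H12ClF3O.
gcd of subscripts (7, 1, 3, 12, 1) = 1, so the empirical formula equals the molecular formula.

C7H12ClF3O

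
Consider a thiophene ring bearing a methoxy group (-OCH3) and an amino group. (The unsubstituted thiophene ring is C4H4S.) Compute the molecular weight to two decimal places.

Atom tally by fragment:
  thiophene ring core → C:4 H:4 S:1
  (− 2 ring H displaced by substituents)
  + OCH3 → C:1 H:3 O:1
  + NH2 → N:1 H:2
Element totals:
  C: 5
  H: 7
  N: 1
  O: 1
  S: 1
Molecular formula: C5H7NOS.
  M = 5(12.011) + 7(1.008) + 14.007 + 15.999 + 32.06
    = 60.055 + 7.056 + 14.007 + 15.999 + 32.060 = 129.177

129.18 g/mol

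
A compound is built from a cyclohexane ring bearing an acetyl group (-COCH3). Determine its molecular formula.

C8H14O

Atom tally by fragment:
  cyclohexane ring core → C:6 H:12
  (− 1 ring H displaced by substituents)
  + COCH3 → C:2 H:3 O:1
Element totals:
  C: 8
  H: 14
  O: 1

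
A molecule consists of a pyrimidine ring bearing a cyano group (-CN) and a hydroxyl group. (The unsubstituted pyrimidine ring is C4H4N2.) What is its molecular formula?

Atom tally by fragment:
  pyrimidine ring core → C:4 H:4 N:2
  (− 2 ring H displaced by substituents)
  + CN → C:1 N:1
  + OH → O:1 H:1
Element totals:
  C: 5
  H: 3
  N: 3
  O: 1

C5H3N3O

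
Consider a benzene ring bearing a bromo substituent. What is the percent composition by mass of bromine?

50.89%

Atom tally by fragment:
  benzene ring core → C:6 H:6
  (− 1 ring H displaced by substituents)
  + Br → Br:1
Element totals:
  C: 6
  H: 5
  Br: 1
Molecular formula: C6H5Br.
Molar mass = 157.010 g/mol.
Mass from Br: 1 × 79.904 = 79.904 g/mol.
%Br = 79.904 / 157.010 × 100 = 50.89%.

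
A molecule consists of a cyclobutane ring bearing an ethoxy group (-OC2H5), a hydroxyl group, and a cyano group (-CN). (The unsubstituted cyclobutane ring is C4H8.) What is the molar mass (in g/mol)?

Atom tally by fragment:
  cyclobutane ring core → C:4 H:8
  (− 3 ring H displaced by substituents)
  + OC2H5 → C:2 H:5 O:1
  + OH → O:1 H:1
  + CN → C:1 N:1
Element totals:
  C: 7
  H: 11
  N: 1
  O: 2
Molecular formula: C7H11NO2.
  M = 7(12.011) + 11(1.008) + 14.007 + 2(15.999)
    = 84.077 + 11.088 + 14.007 + 31.998 = 141.170

141.17 g/mol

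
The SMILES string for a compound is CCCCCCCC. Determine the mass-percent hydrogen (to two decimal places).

Atom tally by fragment:
  CH3 → C:1 H:3
  CH2 → C:1 H:2
  CH2 → C:1 H:2
  CH2 → C:1 H:2
  CH2 → C:1 H:2
  CH2 → C:1 H:2
  CH2 → C:1 H:2
  CH3 → C:1 H:3
Element totals:
  C: 8
  H: 18
Molecular formula: C8H18.
Molar mass = 114.232 g/mol.
Mass from H: 18 × 1.008 = 18.144 g/mol.
%H = 18.144 / 114.232 × 100 = 15.88%.

15.88%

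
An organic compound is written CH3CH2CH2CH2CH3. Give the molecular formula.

Element totals:
  C: 5
  H: 12

C5H12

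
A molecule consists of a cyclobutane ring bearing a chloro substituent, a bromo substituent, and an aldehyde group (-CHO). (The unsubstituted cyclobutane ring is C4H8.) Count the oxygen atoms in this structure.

1

Atom tally by fragment:
  cyclobutane ring core → C:4 H:8
  (− 3 ring H displaced by substituents)
  + Cl → Cl:1
  + Br → Br:1
  + CHO → C:1 H:1 O:1
Element totals:
  C: 5
  H: 6
  Br: 1
  Cl: 1
  O: 1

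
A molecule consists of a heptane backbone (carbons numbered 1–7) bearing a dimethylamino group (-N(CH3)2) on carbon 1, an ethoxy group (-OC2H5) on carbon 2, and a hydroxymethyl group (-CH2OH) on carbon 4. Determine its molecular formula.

C12H27NO2

Atom tally by fragment:
  (CH3)2NCH2 → C:3 H:8 N:1
  CH(OC2H5) → C:3 H:6 O:1
  CH2 → C:1 H:2
  CH(CH2OH) → C:2 H:4 O:1
  CH2 → C:1 H:2
  CH2 → C:1 H:2
  CH3 → C:1 H:3
Element totals:
  C: 12
  H: 27
  N: 1
  O: 2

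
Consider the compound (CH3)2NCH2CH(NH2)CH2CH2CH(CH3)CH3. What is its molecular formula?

C9H22N2

Atom tally by fragment:
  (CH3)2NCH2 → C:3 H:8 N:1
  CH(NH2) → C:1 H:3 N:1
  CH2 → C:1 H:2
  CH2 → C:1 H:2
  CH(CH3) → C:2 H:4
  CH3 → C:1 H:3
Element totals:
  C: 9
  H: 22
  N: 2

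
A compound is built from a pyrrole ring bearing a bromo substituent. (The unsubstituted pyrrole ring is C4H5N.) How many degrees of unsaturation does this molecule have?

3

Atom tally by fragment:
  pyrrole ring core → C:4 H:5 N:1
  (− 1 ring H displaced by substituents)
  + Br → Br:1
Element totals:
  C: 4
  H: 4
  Br: 1
  N: 1
Molecular formula: C4H4BrN.
DoU = (2C + 2 + N − H − X) / 2 = (2·4 + 2 + 1 − 4 − 1) / 2 = 3.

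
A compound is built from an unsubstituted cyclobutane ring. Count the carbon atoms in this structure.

Atom tally by fragment:
  cyclobutane ring core → C:4 H:8
Element totals:
  C: 4
  H: 8

4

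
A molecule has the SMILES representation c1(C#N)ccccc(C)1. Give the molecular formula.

Atom tally by fragment:
  benzene ring core → C:6 H:6
  (− 2 ring H displaced by substituents)
  + CN → C:1 N:1
  + CH3 → C:1 H:3
Element totals:
  C: 8
  H: 7
  N: 1

C8H7N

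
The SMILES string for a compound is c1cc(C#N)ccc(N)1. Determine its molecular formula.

C7H6N2

Atom tally by fragment:
  benzene ring core → C:6 H:6
  (− 2 ring H displaced by substituents)
  + CN → C:1 N:1
  + NH2 → N:1 H:2
Element totals:
  C: 7
  H: 6
  N: 2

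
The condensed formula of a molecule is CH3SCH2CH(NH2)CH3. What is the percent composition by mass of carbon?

Atom tally by fragment:
  CH3SCH2 → C:2 H:5 S:1
  CH(NH2) → C:1 H:3 N:1
  CH3 → C:1 H:3
Element totals:
  C: 4
  H: 11
  N: 1
  S: 1
Molecular formula: C4H11NS.
Molar mass = 105.199 g/mol.
Mass from C: 4 × 12.011 = 48.044 g/mol.
%C = 48.044 / 105.199 × 100 = 45.67%.

45.67%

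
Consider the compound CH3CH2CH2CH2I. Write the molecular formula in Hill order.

C4H9I

Atom tally by fragment:
  CH3 → C:1 H:3
  CH2 → C:1 H:2
  CH2 → C:1 H:2
  CH2I → C:1 H:2 I:1
Element totals:
  C: 4
  H: 9
  I: 1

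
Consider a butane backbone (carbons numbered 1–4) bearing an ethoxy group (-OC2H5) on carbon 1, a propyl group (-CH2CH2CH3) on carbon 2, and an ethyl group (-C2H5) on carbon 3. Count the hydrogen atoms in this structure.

24

Atom tally by fragment:
  C2H5OCH2 → C:3 H:7 O:1
  CH(CH2CH2CH3) → C:4 H:8
  CH(C2H5) → C:3 H:6
  CH3 → C:1 H:3
Element totals:
  C: 11
  H: 24
  O: 1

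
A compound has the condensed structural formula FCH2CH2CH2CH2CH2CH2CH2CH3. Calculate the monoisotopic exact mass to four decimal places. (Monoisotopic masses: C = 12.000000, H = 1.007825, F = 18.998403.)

132.1314

Element totals:
  C: 8
  H: 17
  F: 1
Molecular formula: C8H17F.
  M = 8(12.0) + 17(1.007825) + 18.998403
    = 96.000000 + 17.133025 + 18.998403 = 132.131428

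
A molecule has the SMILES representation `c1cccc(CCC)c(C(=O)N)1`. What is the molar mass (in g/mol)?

163.22 g/mol

Atom tally by fragment:
  benzene ring core → C:6 H:6
  (− 2 ring H displaced by substituents)
  + CH2CH2CH3 → C:3 H:7
  + CONH2 → C:1 H:2 O:1 N:1
Element totals:
  C: 10
  H: 13
  N: 1
  O: 1
Molecular formula: C10H13NO.
  M = 10(12.011) + 13(1.008) + 14.007 + 15.999
    = 120.110 + 13.104 + 14.007 + 15.999 = 163.220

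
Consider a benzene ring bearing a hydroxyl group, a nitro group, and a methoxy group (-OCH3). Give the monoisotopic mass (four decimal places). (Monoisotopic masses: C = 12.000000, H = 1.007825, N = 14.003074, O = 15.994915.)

Atom tally by fragment:
  benzene ring core → C:6 H:6
  (− 3 ring H displaced by substituents)
  + OH → O:1 H:1
  + NO2 → N:1 O:2
  + OCH3 → C:1 H:3 O:1
Element totals:
  C: 7
  H: 7
  N: 1
  O: 4
Molecular formula: C7H7NO4.
  M = 7(12.0) + 7(1.007825) + 14.003074 + 4(15.994915)
    = 84.000000 + 7.054775 + 14.003074 + 63.979660 = 169.037509

169.0375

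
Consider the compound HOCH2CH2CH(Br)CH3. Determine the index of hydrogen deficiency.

0

Atom tally by fragment:
  HOCH2CH2 → C:2 H:5 O:1
  CH(Br) → C:1 H:1 Br:1
  CH3 → C:1 H:3
Element totals:
  C: 4
  H: 9
  Br: 1
  O: 1
Molecular formula: C4H9BrO.
DoU = (2C + 2 + N − H − X) / 2 = (2·4 + 2 + 0 − 9 − 1) / 2 = 0.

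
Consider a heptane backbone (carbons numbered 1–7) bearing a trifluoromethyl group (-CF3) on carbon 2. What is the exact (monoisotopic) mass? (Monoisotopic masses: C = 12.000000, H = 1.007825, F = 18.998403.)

168.1126

Atom tally by fragment:
  CH3 → C:1 H:3
  CH(CF3) → C:2 H:1 F:3
  CH2 → C:1 H:2
  CH2 → C:1 H:2
  CH2 → C:1 H:2
  CH2 → C:1 H:2
  CH3 → C:1 H:3
Element totals:
  C: 8
  H: 15
  F: 3
Molecular formula: C8H15F3.
  M = 8(12.0) + 15(1.007825) + 3(18.998403)
    = 96.000000 + 15.117375 + 56.995209 = 168.112584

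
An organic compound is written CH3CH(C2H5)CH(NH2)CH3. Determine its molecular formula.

Atom tally by fragment:
  CH3 → C:1 H:3
  CH(C2H5) → C:3 H:6
  CH(NH2) → C:1 H:3 N:1
  CH3 → C:1 H:3
Element totals:
  C: 6
  H: 15
  N: 1

C6H15N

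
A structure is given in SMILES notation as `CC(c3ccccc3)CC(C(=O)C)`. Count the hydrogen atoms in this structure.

16

Atom tally by fragment:
  CH3 → C:1 H:3
  CH(C6H5) → C:7 H:6
  CH2 → C:1 H:2
  CH2COCH3 → C:3 H:5 O:1
Element totals:
  C: 12
  H: 16
  O: 1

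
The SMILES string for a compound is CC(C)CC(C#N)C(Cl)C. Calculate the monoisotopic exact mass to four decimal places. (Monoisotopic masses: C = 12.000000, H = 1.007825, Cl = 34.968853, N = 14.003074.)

Atom tally by fragment:
  CH3 → C:1 H:3
  CH(CH3) → C:2 H:4
  CH2 → C:1 H:2
  CH(CN) → C:2 H:1 N:1
  CH(Cl) → C:1 H:1 Cl:1
  CH3 → C:1 H:3
Element totals:
  C: 8
  H: 14
  Cl: 1
  N: 1
Molecular formula: C8H14ClN.
  M = 8(12.0) + 14(1.007825) + 34.968853 + 14.003074
    = 96.000000 + 14.109550 + 34.968853 + 14.003074 = 159.081477

159.0815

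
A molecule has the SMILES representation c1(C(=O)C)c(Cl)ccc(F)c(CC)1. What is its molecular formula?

Atom tally by fragment:
  benzene ring core → C:6 H:6
  (− 4 ring H displaced by substituents)
  + COCH3 → C:2 H:3 O:1
  + Cl → Cl:1
  + F → F:1
  + C2H5 → C:2 H:5
Element totals:
  C: 10
  H: 10
  Cl: 1
  F: 1
  O: 1

C10H10ClFO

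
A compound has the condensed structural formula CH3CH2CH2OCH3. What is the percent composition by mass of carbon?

64.82%

Atom tally by fragment:
  CH3 → C:1 H:3
  CH2 → C:1 H:2
  CH2OCH3 → C:2 H:5 O:1
Element totals:
  C: 4
  H: 10
  O: 1
Molecular formula: C4H10O.
Molar mass = 74.123 g/mol.
Mass from C: 4 × 12.011 = 48.044 g/mol.
%C = 48.044 / 74.123 × 100 = 64.82%.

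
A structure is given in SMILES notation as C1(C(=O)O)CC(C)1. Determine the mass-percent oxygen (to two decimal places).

31.96%

Atom tally by fragment:
  cyclopropane ring core → C:3 H:6
  (− 2 ring H displaced by substituents)
  + COOH → C:1 H:1 O:2
  + CH3 → C:1 H:3
Element totals:
  C: 5
  H: 8
  O: 2
Molecular formula: C5H8O2.
Molar mass = 100.117 g/mol.
Mass from O: 2 × 15.999 = 31.998 g/mol.
%O = 31.998 / 100.117 × 100 = 31.96%.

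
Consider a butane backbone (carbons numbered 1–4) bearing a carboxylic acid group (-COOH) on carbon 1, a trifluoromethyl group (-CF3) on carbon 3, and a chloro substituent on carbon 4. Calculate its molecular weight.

Atom tally by fragment:
  HOOCCH2 → C:2 H:3 O:2
  CH2 → C:1 H:2
  CH(CF3) → C:2 H:1 F:3
  CH2Cl → C:1 H:2 Cl:1
Element totals:
  C: 6
  H: 8
  Cl: 1
  F: 3
  O: 2
Molecular formula: C6H8ClF3O2.
  M = 6(12.011) + 8(1.008) + 35.45 + 3(18.998) + 2(15.999)
    = 72.066 + 8.064 + 35.450 + 56.994 + 31.998 = 204.572

204.57 g/mol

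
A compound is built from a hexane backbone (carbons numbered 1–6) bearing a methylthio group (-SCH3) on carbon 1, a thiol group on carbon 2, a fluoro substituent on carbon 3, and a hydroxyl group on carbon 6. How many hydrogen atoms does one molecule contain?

Atom tally by fragment:
  CH3SCH2 → C:2 H:5 S:1
  CH(SH) → C:1 H:2 S:1
  CH(F) → C:1 H:1 F:1
  CH2 → C:1 H:2
  CH2 → C:1 H:2
  CH2OH → C:1 H:3 O:1
Element totals:
  C: 7
  H: 15
  F: 1
  O: 1
  S: 2

15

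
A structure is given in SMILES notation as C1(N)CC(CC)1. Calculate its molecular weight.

Atom tally by fragment:
  cyclopropane ring core → C:3 H:6
  (− 2 ring H displaced by substituents)
  + NH2 → N:1 H:2
  + C2H5 → C:2 H:5
Element totals:
  C: 5
  H: 11
  N: 1
Molecular formula: C5H11N.
  M = 5(12.011) + 11(1.008) + 14.007
    = 60.055 + 11.088 + 14.007 = 85.150

85.15 g/mol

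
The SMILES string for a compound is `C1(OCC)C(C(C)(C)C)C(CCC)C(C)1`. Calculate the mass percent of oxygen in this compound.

7.53%

Atom tally by fragment:
  cyclobutane ring core → C:4 H:8
  (− 4 ring H displaced by substituents)
  + OC2H5 → C:2 H:5 O:1
  + C(CH3)3 → C:4 H:9
  + CH2CH2CH3 → C:3 H:7
  + CH3 → C:1 H:3
Element totals:
  C: 14
  H: 28
  O: 1
Molecular formula: C14H28O.
Molar mass = 212.377 g/mol.
Mass from O: 1 × 15.999 = 15.999 g/mol.
%O = 15.999 / 212.377 × 100 = 7.53%.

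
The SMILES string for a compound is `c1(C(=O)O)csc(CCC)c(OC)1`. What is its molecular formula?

Atom tally by fragment:
  thiophene ring core → C:4 H:4 S:1
  (− 3 ring H displaced by substituents)
  + COOH → C:1 H:1 O:2
  + CH2CH2CH3 → C:3 H:7
  + OCH3 → C:1 H:3 O:1
Element totals:
  C: 9
  H: 12
  O: 3
  S: 1

C9H12O3S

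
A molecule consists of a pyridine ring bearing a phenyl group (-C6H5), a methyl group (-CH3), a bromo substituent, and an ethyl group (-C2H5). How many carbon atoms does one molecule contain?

Atom tally by fragment:
  pyridine ring core → C:5 H:5 N:1
  (− 4 ring H displaced by substituents)
  + C6H5 → C:6 H:5
  + CH3 → C:1 H:3
  + Br → Br:1
  + C2H5 → C:2 H:5
Element totals:
  C: 14
  H: 14
  Br: 1
  N: 1

14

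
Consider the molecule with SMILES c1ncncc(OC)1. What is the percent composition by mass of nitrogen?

Atom tally by fragment:
  pyrimidine ring core → C:4 H:4 N:2
  (− 1 ring H displaced by substituents)
  + OCH3 → C:1 H:3 O:1
Element totals:
  C: 5
  H: 6
  N: 2
  O: 1
Molecular formula: C5H6N2O.
Molar mass = 110.116 g/mol.
Mass from N: 2 × 14.007 = 28.014 g/mol.
%N = 28.014 / 110.116 × 100 = 25.44%.

25.44%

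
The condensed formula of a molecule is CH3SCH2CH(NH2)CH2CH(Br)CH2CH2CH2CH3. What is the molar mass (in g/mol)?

254.23 g/mol

Element totals:
  C: 9
  H: 20
  Br: 1
  N: 1
  S: 1
Molecular formula: C9H20BrNS.
  M = 9(12.011) + 20(1.008) + 79.904 + 14.007 + 32.06
    = 108.099 + 20.160 + 79.904 + 14.007 + 32.060 = 254.230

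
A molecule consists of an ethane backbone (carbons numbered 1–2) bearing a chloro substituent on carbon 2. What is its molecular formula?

Atom tally by fragment:
  CH3 → C:1 H:3
  CH2Cl → C:1 H:2 Cl:1
Element totals:
  C: 2
  H: 5
  Cl: 1

C2H5Cl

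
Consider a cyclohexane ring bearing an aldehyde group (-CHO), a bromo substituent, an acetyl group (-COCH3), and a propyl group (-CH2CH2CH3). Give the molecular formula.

C12H19BrO2

Atom tally by fragment:
  cyclohexane ring core → C:6 H:12
  (− 4 ring H displaced by substituents)
  + CHO → C:1 H:1 O:1
  + Br → Br:1
  + COCH3 → C:2 H:3 O:1
  + CH2CH2CH3 → C:3 H:7
Element totals:
  C: 12
  H: 19
  Br: 1
  O: 2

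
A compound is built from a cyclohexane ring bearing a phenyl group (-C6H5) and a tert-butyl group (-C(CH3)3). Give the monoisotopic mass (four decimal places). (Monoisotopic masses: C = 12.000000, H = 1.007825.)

216.1878

Atom tally by fragment:
  cyclohexane ring core → C:6 H:12
  (− 2 ring H displaced by substituents)
  + C6H5 → C:6 H:5
  + C(CH3)3 → C:4 H:9
Element totals:
  C: 16
  H: 24
Molecular formula: C16H24.
  M = 16(12.0) + 24(1.007825)
    = 192.000000 + 24.187800 = 216.187800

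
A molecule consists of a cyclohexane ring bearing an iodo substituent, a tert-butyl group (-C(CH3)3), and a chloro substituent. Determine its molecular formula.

C10H18ClI

Atom tally by fragment:
  cyclohexane ring core → C:6 H:12
  (− 3 ring H displaced by substituents)
  + I → I:1
  + C(CH3)3 → C:4 H:9
  + Cl → Cl:1
Element totals:
  C: 10
  H: 18
  Cl: 1
  I: 1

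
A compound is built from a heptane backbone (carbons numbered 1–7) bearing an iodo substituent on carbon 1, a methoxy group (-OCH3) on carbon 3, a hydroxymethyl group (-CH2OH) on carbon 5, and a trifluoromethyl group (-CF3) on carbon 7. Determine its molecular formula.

Atom tally by fragment:
  ICH2 → C:1 H:2 I:1
  CH2 → C:1 H:2
  CH(OCH3) → C:2 H:4 O:1
  CH2 → C:1 H:2
  CH(CH2OH) → C:2 H:4 O:1
  CH2 → C:1 H:2
  CH2CF3 → C:2 H:2 F:3
Element totals:
  C: 10
  H: 18
  F: 3
  I: 1
  O: 2

C10H18F3IO2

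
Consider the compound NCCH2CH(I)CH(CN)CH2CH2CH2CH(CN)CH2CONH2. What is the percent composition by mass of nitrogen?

Element totals:
  C: 12
  H: 15
  I: 1
  N: 4
  O: 1
Molecular formula: C12H15IN4O.
Molar mass = 358.183 g/mol.
Mass from N: 4 × 14.007 = 56.028 g/mol.
%N = 56.028 / 358.183 × 100 = 15.64%.

15.64%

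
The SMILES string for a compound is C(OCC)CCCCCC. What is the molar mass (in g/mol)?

Atom tally by fragment:
  C2H5OCH2 → C:3 H:7 O:1
  CH2 → C:1 H:2
  CH2 → C:1 H:2
  CH2 → C:1 H:2
  CH2 → C:1 H:2
  CH2 → C:1 H:2
  CH3 → C:1 H:3
Element totals:
  C: 9
  H: 20
  O: 1
Molecular formula: C9H20O.
  M = 9(12.011) + 20(1.008) + 15.999
    = 108.099 + 20.160 + 15.999 = 144.258

144.26 g/mol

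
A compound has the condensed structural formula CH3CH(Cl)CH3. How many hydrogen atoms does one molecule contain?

7

Atom tally by fragment:
  CH3 → C:1 H:3
  CH(Cl) → C:1 H:1 Cl:1
  CH3 → C:1 H:3
Element totals:
  C: 3
  H: 7
  Cl: 1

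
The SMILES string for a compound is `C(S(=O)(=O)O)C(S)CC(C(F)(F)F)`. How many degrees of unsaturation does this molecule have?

Atom tally by fragment:
  HO3SCH2 → C:1 H:3 S:1 O:3
  CH(SH) → C:1 H:2 S:1
  CH2 → C:1 H:2
  CH2CF3 → C:2 H:2 F:3
Element totals:
  C: 5
  H: 9
  F: 3
  O: 3
  S: 2
Molecular formula: C5H9F3O3S2.
DoU = (2C + 2 + N − H − X) / 2 = (2·5 + 2 + 0 − 9 − 3) / 2 = 0.

0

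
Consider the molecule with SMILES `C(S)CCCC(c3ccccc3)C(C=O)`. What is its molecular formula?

C13H18OS

Atom tally by fragment:
  HSCH2 → C:1 H:3 S:1
  CH2 → C:1 H:2
  CH2 → C:1 H:2
  CH2 → C:1 H:2
  CH(C6H5) → C:7 H:6
  CH2CHO → C:2 H:3 O:1
Element totals:
  C: 13
  H: 18
  O: 1
  S: 1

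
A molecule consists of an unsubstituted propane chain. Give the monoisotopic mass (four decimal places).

Atom tally by fragment:
  CH3 → C:1 H:3
  CH2 → C:1 H:2
  CH3 → C:1 H:3
Element totals:
  C: 3
  H: 8
Molecular formula: C3H8.
  M = 3(12.0) + 8(1.007825)
    = 36.000000 + 8.062600 = 44.062600

44.0626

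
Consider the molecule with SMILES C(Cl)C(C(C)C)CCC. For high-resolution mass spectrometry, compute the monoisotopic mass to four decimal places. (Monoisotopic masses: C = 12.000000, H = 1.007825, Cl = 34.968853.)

148.1019

Atom tally by fragment:
  ClCH2 → C:1 H:2 Cl:1
  CH(CH(CH3)2) → C:4 H:8
  CH2 → C:1 H:2
  CH2 → C:1 H:2
  CH3 → C:1 H:3
Element totals:
  C: 8
  H: 17
  Cl: 1
Molecular formula: C8H17Cl.
  M = 8(12.0) + 17(1.007825) + 34.968853
    = 96.000000 + 17.133025 + 34.968853 = 148.101878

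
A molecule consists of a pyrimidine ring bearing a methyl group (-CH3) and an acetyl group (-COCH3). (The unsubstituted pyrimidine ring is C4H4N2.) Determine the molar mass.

Atom tally by fragment:
  pyrimidine ring core → C:4 H:4 N:2
  (− 2 ring H displaced by substituents)
  + CH3 → C:1 H:3
  + COCH3 → C:2 H:3 O:1
Element totals:
  C: 7
  H: 8
  N: 2
  O: 1
Molecular formula: C7H8N2O.
  M = 7(12.011) + 8(1.008) + 2(14.007) + 15.999
    = 84.077 + 8.064 + 28.014 + 15.999 = 136.154

136.15 g/mol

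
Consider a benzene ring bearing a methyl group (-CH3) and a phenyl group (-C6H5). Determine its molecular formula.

Atom tally by fragment:
  benzene ring core → C:6 H:6
  (− 2 ring H displaced by substituents)
  + CH3 → C:1 H:3
  + C6H5 → C:6 H:5
Element totals:
  C: 13
  H: 12

C13H12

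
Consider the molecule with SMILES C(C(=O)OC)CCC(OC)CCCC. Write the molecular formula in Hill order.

Atom tally by fragment:
  CH3OOCCH2 → C:3 H:5 O:2
  CH2 → C:1 H:2
  CH2 → C:1 H:2
  CH(OCH3) → C:2 H:4 O:1
  CH2 → C:1 H:2
  CH2 → C:1 H:2
  CH2 → C:1 H:2
  CH3 → C:1 H:3
Element totals:
  C: 11
  H: 22
  O: 3

C11H22O3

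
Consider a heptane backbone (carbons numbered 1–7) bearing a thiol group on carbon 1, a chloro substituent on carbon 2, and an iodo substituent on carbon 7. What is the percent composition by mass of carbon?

Atom tally by fragment:
  HSCH2 → C:1 H:3 S:1
  CH(Cl) → C:1 H:1 Cl:1
  CH2 → C:1 H:2
  CH2 → C:1 H:2
  CH2 → C:1 H:2
  CH2 → C:1 H:2
  CH2I → C:1 H:2 I:1
Element totals:
  C: 7
  H: 14
  Cl: 1
  I: 1
  S: 1
Molecular formula: C7H14ClIS.
Molar mass = 292.603 g/mol.
Mass from C: 7 × 12.011 = 84.077 g/mol.
%C = 84.077 / 292.603 × 100 = 28.73%.

28.73%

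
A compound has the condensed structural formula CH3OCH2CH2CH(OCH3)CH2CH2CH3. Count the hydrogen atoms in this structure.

Atom tally by fragment:
  CH3OCH2 → C:2 H:5 O:1
  CH2 → C:1 H:2
  CH(OCH3) → C:2 H:4 O:1
  CH2 → C:1 H:2
  CH2 → C:1 H:2
  CH3 → C:1 H:3
Element totals:
  C: 8
  H: 18
  O: 2

18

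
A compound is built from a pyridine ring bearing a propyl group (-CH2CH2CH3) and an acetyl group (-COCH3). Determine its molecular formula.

C10H13NO

Atom tally by fragment:
  pyridine ring core → C:5 H:5 N:1
  (− 2 ring H displaced by substituents)
  + CH2CH2CH3 → C:3 H:7
  + COCH3 → C:2 H:3 O:1
Element totals:
  C: 10
  H: 13
  N: 1
  O: 1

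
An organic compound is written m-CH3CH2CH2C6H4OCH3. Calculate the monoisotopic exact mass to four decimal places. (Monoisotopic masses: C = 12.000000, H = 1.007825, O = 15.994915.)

150.1045

Element totals:
  C: 10
  H: 14
  O: 1
Molecular formula: C10H14O.
  M = 10(12.0) + 14(1.007825) + 15.994915
    = 120.000000 + 14.109550 + 15.994915 = 150.104465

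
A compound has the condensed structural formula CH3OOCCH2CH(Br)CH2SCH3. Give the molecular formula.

Element totals:
  C: 6
  H: 11
  Br: 1
  O: 2
  S: 1

C6H11BrO2S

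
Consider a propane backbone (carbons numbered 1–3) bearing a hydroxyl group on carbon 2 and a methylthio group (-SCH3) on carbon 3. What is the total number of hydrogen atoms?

10

Atom tally by fragment:
  CH3 → C:1 H:3
  CH(OH) → C:1 H:2 O:1
  CH2SCH3 → C:2 H:5 S:1
Element totals:
  C: 4
  H: 10
  O: 1
  S: 1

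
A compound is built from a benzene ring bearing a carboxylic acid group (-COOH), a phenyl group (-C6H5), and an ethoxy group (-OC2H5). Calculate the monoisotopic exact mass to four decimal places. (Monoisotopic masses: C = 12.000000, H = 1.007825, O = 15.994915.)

242.0943

Atom tally by fragment:
  benzene ring core → C:6 H:6
  (− 3 ring H displaced by substituents)
  + COOH → C:1 H:1 O:2
  + C6H5 → C:6 H:5
  + OC2H5 → C:2 H:5 O:1
Element totals:
  C: 15
  H: 14
  O: 3
Molecular formula: C15H14O3.
  M = 15(12.0) + 14(1.007825) + 3(15.994915)
    = 180.000000 + 14.109550 + 47.984745 = 242.094295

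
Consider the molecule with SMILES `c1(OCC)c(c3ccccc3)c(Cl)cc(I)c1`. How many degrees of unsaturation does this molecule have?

Atom tally by fragment:
  benzene ring core → C:6 H:6
  (− 4 ring H displaced by substituents)
  + OC2H5 → C:2 H:5 O:1
  + C6H5 → C:6 H:5
  + Cl → Cl:1
  + I → I:1
Element totals:
  C: 14
  H: 12
  Cl: 1
  I: 1
  O: 1
Molecular formula: C14H12ClIO.
DoU = (2C + 2 + N − H − X) / 2 = (2·14 + 2 + 0 − 12 − 2) / 2 = 8.

8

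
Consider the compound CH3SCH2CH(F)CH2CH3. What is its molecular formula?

C5H11FS

Element totals:
  C: 5
  H: 11
  F: 1
  S: 1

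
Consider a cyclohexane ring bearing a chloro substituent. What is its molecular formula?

Atom tally by fragment:
  cyclohexane ring core → C:6 H:12
  (− 1 ring H displaced by substituents)
  + Cl → Cl:1
Element totals:
  C: 6
  H: 11
  Cl: 1

C6H11Cl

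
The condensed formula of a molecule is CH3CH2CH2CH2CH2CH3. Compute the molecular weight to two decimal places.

86.18 g/mol

Element totals:
  C: 6
  H: 14
Molecular formula: C6H14.
  M = 6(12.011) + 14(1.008)
    = 72.066 + 14.112 = 86.178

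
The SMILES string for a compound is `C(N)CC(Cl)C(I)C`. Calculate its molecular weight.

247.50 g/mol

Atom tally by fragment:
  H2NCH2 → C:1 H:4 N:1
  CH2 → C:1 H:2
  CH(Cl) → C:1 H:1 Cl:1
  CH(I) → C:1 H:1 I:1
  CH3 → C:1 H:3
Element totals:
  C: 5
  H: 11
  Cl: 1
  I: 1
  N: 1
Molecular formula: C5H11ClIN.
  M = 5(12.011) + 11(1.008) + 35.45 + 126.904 + 14.007
    = 60.055 + 11.088 + 35.450 + 126.904 + 14.007 = 247.504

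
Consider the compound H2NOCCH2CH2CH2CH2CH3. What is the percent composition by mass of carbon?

62.57%

Element totals:
  C: 6
  H: 13
  N: 1
  O: 1
Molecular formula: C6H13NO.
Molar mass = 115.176 g/mol.
Mass from C: 6 × 12.011 = 72.066 g/mol.
%C = 72.066 / 115.176 × 100 = 62.57%.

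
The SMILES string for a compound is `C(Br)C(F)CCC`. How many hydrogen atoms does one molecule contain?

Atom tally by fragment:
  BrCH2 → C:1 H:2 Br:1
  CH(F) → C:1 H:1 F:1
  CH2 → C:1 H:2
  CH2 → C:1 H:2
  CH3 → C:1 H:3
Element totals:
  C: 5
  H: 10
  Br: 1
  F: 1

10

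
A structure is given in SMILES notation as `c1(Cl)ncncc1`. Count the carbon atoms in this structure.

Atom tally by fragment:
  pyrimidine ring core → C:4 H:4 N:2
  (− 1 ring H displaced by substituents)
  + Cl → Cl:1
Element totals:
  C: 4
  H: 3
  Cl: 1
  N: 2

4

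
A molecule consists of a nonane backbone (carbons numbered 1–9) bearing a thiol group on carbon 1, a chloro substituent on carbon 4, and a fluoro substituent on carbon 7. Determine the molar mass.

212.75 g/mol

Atom tally by fragment:
  HSCH2 → C:1 H:3 S:1
  CH2 → C:1 H:2
  CH2 → C:1 H:2
  CH(Cl) → C:1 H:1 Cl:1
  CH2 → C:1 H:2
  CH2 → C:1 H:2
  CH(F) → C:1 H:1 F:1
  CH2 → C:1 H:2
  CH3 → C:1 H:3
Element totals:
  C: 9
  H: 18
  Cl: 1
  F: 1
  S: 1
Molecular formula: C9H18ClFS.
  M = 9(12.011) + 18(1.008) + 35.45 + 18.998 + 32.06
    = 108.099 + 18.144 + 35.450 + 18.998 + 32.060 = 212.751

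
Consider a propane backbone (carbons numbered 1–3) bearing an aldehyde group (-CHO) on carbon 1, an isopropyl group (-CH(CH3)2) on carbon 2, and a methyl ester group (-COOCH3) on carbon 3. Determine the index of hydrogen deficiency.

2

Atom tally by fragment:
  OHCCH2 → C:2 H:3 O:1
  CH(CH(CH3)2) → C:4 H:8
  CH2COOCH3 → C:3 H:5 O:2
Element totals:
  C: 9
  H: 16
  O: 3
Molecular formula: C9H16O3.
DoU = (2C + 2 + N − H − X) / 2 = (2·9 + 2 + 0 − 16 − 0) / 2 = 2.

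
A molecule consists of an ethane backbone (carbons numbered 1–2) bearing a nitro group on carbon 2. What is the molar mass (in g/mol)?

Atom tally by fragment:
  CH3 → C:1 H:3
  CH2NO2 → C:1 H:2 N:1 O:2
Element totals:
  C: 2
  H: 5
  N: 1
  O: 2
Molecular formula: C2H5NO2.
  M = 2(12.011) + 5(1.008) + 14.007 + 2(15.999)
    = 24.022 + 5.040 + 14.007 + 31.998 = 75.067

75.07 g/mol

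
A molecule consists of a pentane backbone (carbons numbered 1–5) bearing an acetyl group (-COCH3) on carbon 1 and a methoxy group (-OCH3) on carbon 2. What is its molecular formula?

C8H16O2

Atom tally by fragment:
  CH3COCH2 → C:3 H:5 O:1
  CH(OCH3) → C:2 H:4 O:1
  CH2 → C:1 H:2
  CH2 → C:1 H:2
  CH3 → C:1 H:3
Element totals:
  C: 8
  H: 16
  O: 2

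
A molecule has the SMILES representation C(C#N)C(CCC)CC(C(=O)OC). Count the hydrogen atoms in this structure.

Atom tally by fragment:
  NCCH2 → C:2 H:2 N:1
  CH(CH2CH2CH3) → C:4 H:8
  CH2 → C:1 H:2
  CH2COOCH3 → C:3 H:5 O:2
Element totals:
  C: 10
  H: 17
  N: 1
  O: 2

17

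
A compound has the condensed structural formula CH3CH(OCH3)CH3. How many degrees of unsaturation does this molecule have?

Atom tally by fragment:
  CH3 → C:1 H:3
  CH(OCH3) → C:2 H:4 O:1
  CH3 → C:1 H:3
Element totals:
  C: 4
  H: 10
  O: 1
Molecular formula: C4H10O.
DoU = (2C + 2 + N − H − X) / 2 = (2·4 + 2 + 0 − 10 − 0) / 2 = 0.

0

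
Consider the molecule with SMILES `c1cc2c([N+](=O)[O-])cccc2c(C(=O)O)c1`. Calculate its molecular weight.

217.18 g/mol

Atom tally by fragment:
  naphthalene ring system core → C:10 H:8
  (− 2 ring H displaced by substituents)
  + NO2 → N:1 O:2
  + COOH → C:1 H:1 O:2
Element totals:
  C: 11
  H: 7
  N: 1
  O: 4
Molecular formula: C11H7NO4.
  M = 11(12.011) + 7(1.008) + 14.007 + 4(15.999)
    = 132.121 + 7.056 + 14.007 + 63.996 = 217.180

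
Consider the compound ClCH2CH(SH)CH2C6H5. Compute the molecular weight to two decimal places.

Element totals:
  C: 9
  H: 11
  Cl: 1
  S: 1
Molecular formula: C9H11ClS.
  M = 9(12.011) + 11(1.008) + 35.45 + 32.06
    = 108.099 + 11.088 + 35.450 + 32.060 = 186.697

186.70 g/mol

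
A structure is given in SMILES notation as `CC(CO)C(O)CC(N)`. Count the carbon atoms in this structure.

Atom tally by fragment:
  CH3 → C:1 H:3
  CH(CH2OH) → C:2 H:4 O:1
  CH(OH) → C:1 H:2 O:1
  CH2 → C:1 H:2
  CH2NH2 → C:1 H:4 N:1
Element totals:
  C: 6
  H: 15
  N: 1
  O: 2

6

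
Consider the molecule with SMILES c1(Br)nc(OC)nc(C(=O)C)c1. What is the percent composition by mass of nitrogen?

12.12%

Atom tally by fragment:
  pyrimidine ring core → C:4 H:4 N:2
  (− 3 ring H displaced by substituents)
  + Br → Br:1
  + OCH3 → C:1 H:3 O:1
  + COCH3 → C:2 H:3 O:1
Element totals:
  C: 7
  H: 7
  Br: 1
  N: 2
  O: 2
Molecular formula: C7H7BrN2O2.
Molar mass = 231.049 g/mol.
Mass from N: 2 × 14.007 = 28.014 g/mol.
%N = 28.014 / 231.049 × 100 = 12.12%.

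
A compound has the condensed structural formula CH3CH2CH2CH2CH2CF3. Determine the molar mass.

140.15 g/mol

Atom tally by fragment:
  CH3 → C:1 H:3
  CH2 → C:1 H:2
  CH2 → C:1 H:2
  CH2 → C:1 H:2
  CH2CF3 → C:2 H:2 F:3
Element totals:
  C: 6
  H: 11
  F: 3
Molecular formula: C6H11F3.
  M = 6(12.011) + 11(1.008) + 3(18.998)
    = 72.066 + 11.088 + 56.994 = 140.148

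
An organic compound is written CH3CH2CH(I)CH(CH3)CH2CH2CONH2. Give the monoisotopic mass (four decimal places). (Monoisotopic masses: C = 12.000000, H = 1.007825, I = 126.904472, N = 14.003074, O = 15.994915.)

Atom tally by fragment:
  CH3 → C:1 H:3
  CH2 → C:1 H:2
  CH(I) → C:1 H:1 I:1
  CH(CH3) → C:2 H:4
  CH2 → C:1 H:2
  CH2CONH2 → C:2 H:4 O:1 N:1
Element totals:
  C: 8
  H: 16
  I: 1
  N: 1
  O: 1
Molecular formula: C8H16INO.
  M = 8(12.0) + 16(1.007825) + 126.904472 + 14.003074 + 15.994915
    = 96.000000 + 16.125200 + 126.904472 + 14.003074 + 15.994915 = 269.027661

269.0277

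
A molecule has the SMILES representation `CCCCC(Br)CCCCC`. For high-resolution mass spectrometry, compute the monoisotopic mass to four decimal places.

Atom tally by fragment:
  CH3 → C:1 H:3
  CH2 → C:1 H:2
  CH2 → C:1 H:2
  CH2 → C:1 H:2
  CH(Br) → C:1 H:1 Br:1
  CH2 → C:1 H:2
  CH2 → C:1 H:2
  CH2 → C:1 H:2
  CH2 → C:1 H:2
  CH3 → C:1 H:3
Element totals:
  C: 10
  H: 21
  Br: 1
Molecular formula: C10H21Br.
  M = 10(12.0) + 21(1.007825) + 78.918338
    = 120.000000 + 21.164325 + 78.918338 = 220.082663

220.0827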